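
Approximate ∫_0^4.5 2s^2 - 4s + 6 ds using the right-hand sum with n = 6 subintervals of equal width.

Δs = (4.5 − 0)/6 = 0.75.
Right endpoints: 0.75, 1.5, 2.25, 3, 3.75, 4.5.
f(0.75) = 4.125, f(1.5) = 4.5, f(2.25) = 7.125, f(3) = 12, f(3.75) = 19.125, f(4.5) = 28.5.
Sum = Δs · [f(0.75) + f(1.5) + f(2.25) + ...].
Sum = 56.53125.

56.53125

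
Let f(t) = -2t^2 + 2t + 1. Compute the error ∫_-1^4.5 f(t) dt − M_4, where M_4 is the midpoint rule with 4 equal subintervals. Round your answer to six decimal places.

-1.733073

Exact integral: ∫_-1^4.5 f(t) dt ≈ -36.66666667.
M_4 = -34.93359375.
Error ≈ -36.66666667 − (-34.93359375) ≈ -1.733073.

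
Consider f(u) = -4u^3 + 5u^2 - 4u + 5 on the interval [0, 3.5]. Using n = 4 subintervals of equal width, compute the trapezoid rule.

-92.75

Δu = (3.5 − 0)/4 = 0.875.
f(0) = 5, f(0.875) = 2.6484375, f(1.75) = -8.125, f(2.625) = -43.3984375, f(3.5) = -119.25.
T_4 = (Δu/2)·[f(u_0) + 2f(u_1) + 2f(u_2) + 2f(u_3) + f(u_4)].
Sum = -92.75.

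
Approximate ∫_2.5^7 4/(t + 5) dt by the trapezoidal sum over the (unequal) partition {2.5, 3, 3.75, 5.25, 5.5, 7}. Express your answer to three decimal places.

Subinterval widths: 0.5, 0.75, 1.5, 0.25, 1.5.
f(2.5) = 8/15, f(3) = 0.5, f(3.75) = 16/35, f(5.25) = 16/41, f(5.5) = 8/21, f(7) = 1/3.
On each subinterval the trapezoid contributes (Δt_i/2)·[f(t_{i-1}) + f(t_i)].
Sum ≈ 1.885.

1.885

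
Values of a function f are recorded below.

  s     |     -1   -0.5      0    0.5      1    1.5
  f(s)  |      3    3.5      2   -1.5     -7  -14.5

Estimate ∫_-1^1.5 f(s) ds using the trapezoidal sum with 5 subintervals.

-4.375

Δs = 0.5.
T_5 = (0.5/2)·[3 + 2·3.5 + 2·2 + 2·(-1.5) + 2·(-7) + (-14.5)] = -4.375.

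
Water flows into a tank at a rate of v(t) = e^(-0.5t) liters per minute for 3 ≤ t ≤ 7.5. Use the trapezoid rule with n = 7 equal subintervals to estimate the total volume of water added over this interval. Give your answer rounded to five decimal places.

0.40266

Δt = (7.5 − 3)/7 = 9/14.
v(3) ≈ 0.22313, v(51/14) ≈ 0.16179, v(30/7) ≈ 0.11732, v(69/14) ≈ 0.08507, v(39/7) ≈ 0.06169, v(87/14) ≈ 0.04473, v(48/7) ≈ 0.03243, v(7.5) ≈ 0.02352.
T_7 = (Δt/2)·[v(t_0) + 2v(t_1) + ... + 2v(t_{6}) + v(t_7)].
Sum ≈ 0.40266.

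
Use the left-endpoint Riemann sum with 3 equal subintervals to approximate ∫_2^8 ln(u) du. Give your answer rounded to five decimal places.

7.74240

Δu = (8 − 2)/3 = 2.
Left endpoints: 2, 4, 6.
f(2) ≈ 0.69315, f(4) ≈ 1.38629, f(6) ≈ 1.79176.
Sum = Δu · [f(2) + f(4) + f(6)].
Sum ≈ 7.74240.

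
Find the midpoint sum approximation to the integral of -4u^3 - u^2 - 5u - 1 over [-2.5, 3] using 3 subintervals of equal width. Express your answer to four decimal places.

-62.3588

Δu = (3 − (-2.5))/3 = 11/6.
Midpoints: -19/12, 0.25, 25/12.
f(-19/12) = 2191/108, f(0.25) = -2.375, f(25/12) = -1402/27.
Sum = Δu · [f(-19/12) + f(0.25) + f(25/12)].
Sum ≈ -62.3588.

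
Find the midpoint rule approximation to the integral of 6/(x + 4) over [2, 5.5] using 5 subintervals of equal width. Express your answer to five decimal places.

Δx = (5.5 − 2)/5 = 0.7.
Midpoints: 2.35, 3.05, 3.75, 4.45, 5.15.
f(2.35) = 120/127, f(3.05) = 40/47, f(3.75) = 24/31, f(4.45) = 120/169, f(5.15) = 40/61.
Sum = Δx · [f(2.35) + f(3.05) + f(3.75) + f(4.45) + f(5.15)].
Sum ≈ 2.75516.

2.75516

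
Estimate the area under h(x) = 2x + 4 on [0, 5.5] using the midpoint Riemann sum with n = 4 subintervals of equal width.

Δx = (5.5 − 0)/4 = 1.375.
Midpoints: 0.6875, 2.0625, 3.4375, 4.8125.
h(0.6875) = 5.375, h(2.0625) = 8.125, h(3.4375) = 10.875, h(4.8125) = 13.625.
Sum = Δx · [h(0.6875) + h(2.0625) + h(3.4375) + h(4.8125)].
Sum = 52.25.

52.25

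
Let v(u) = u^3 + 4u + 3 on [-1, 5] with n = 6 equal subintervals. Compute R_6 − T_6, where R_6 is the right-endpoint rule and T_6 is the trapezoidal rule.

R_6 = 303.
T_6 = 228.
R_6 − T_6 = 75.

75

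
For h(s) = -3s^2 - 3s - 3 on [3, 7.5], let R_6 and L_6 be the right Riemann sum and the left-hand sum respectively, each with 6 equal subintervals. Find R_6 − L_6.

-116.4375

R_6 = -538.734375.
L_6 = -422.296875.
R_6 − L_6 = -116.4375.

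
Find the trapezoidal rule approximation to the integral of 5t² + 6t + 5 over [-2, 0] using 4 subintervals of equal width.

Δt = (0 − (-2))/4 = 0.5.
f(-2) = 13, f(-1.5) = 7.25, f(-1) = 4, f(-0.5) = 3.25, f(0) = 5.
T_4 = (Δt/2)·[f(t_0) + 2f(t_1) + 2f(t_2) + 2f(t_3) + f(t_4)].
Sum = 11.75.

11.75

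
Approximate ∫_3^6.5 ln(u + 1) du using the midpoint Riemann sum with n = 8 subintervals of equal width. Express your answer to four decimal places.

6.0675

Δu = (6.5 − 3)/8 = 0.4375.
Midpoints: 3.21875, 3.65625, 4.09375, 4.53125, 4.96875, 5.40625, 5.84375, 6.28125.
f(3.21875) ≈ 1.4395, f(3.65625) ≈ 1.5382, f(4.09375) ≈ 1.6280, f(4.53125) ≈ 1.7104, f(4.96875) ≈ 1.7865, f(5.40625) ≈ 1.8573, f(5.84375) ≈ 1.9233, f(6.28125) ≈ 1.9853.
Sum = Δu · [f(3.21875) + f(3.65625) + f(4.09375) + ...].
Sum ≈ 6.0675.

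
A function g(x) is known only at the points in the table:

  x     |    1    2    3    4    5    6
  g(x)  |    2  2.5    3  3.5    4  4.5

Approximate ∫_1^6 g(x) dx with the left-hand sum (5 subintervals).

15

Δx = 1.
Sum = 1·[2 + 2.5 + 3 + 3.5 + 4] = 15.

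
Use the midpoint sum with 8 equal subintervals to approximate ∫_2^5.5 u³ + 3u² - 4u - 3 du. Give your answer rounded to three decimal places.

319.345

Δu = (5.5 − 2)/8 = 0.4375.
Midpoints: 2.21875, 2.65625, 3.09375, 3.53125, 3.96875, 4.40625, 4.84375, 5.28125.
f(2.21875) = 452727/32768, f(2.65625) = 861261/32768, f(3.09375) = 1407387/32768, f(3.53125) = 2107569/32768, f(3.96875) = 2978271/32768, f(4.40625) = 4035957/32768, f(4.84375) = 5297091/32768, f(5.28125) = 6778137/32768.
Sum = Δu · [f(2.21875) + f(2.65625) + f(3.09375) + ...].
Sum ≈ 319.345.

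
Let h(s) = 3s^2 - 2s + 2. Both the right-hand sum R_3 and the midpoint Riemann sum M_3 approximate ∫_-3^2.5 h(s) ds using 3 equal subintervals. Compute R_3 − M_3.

-3.78125

R_3 ≈ 47.972222.
M_3 ≈ 51.753472.
R_3 − M_3 = -3.78125.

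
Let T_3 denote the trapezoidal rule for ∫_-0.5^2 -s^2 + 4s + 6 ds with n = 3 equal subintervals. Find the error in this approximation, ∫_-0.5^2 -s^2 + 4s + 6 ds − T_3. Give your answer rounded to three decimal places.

Exact integral: ∫_-0.5^2 f(s) ds ≈ 19.79167.
T_3 ≈ 19.50231.
Error ≈ 19.79167 − 19.50231 ≈ 0.289.

0.289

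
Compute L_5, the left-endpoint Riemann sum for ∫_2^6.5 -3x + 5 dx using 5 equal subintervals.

-28.8

Δx = (6.5 − 2)/5 = 0.9.
Left endpoints: 2, 2.9, 3.8, 4.7, 5.6.
f(2) = -1, f(2.9) = -3.7, f(3.8) = -6.4, f(4.7) = -9.1, f(5.6) = -11.8.
Sum = Δx · [f(2) + f(2.9) + f(3.8) + f(4.7) + f(5.6)].
Sum = -28.8.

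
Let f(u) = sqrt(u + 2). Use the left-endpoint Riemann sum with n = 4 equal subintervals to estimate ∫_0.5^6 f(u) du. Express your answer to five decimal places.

11.57040

Δu = (6 − 0.5)/4 = 1.375.
Left endpoints: 0.5, 1.875, 3.25, 4.625.
f(0.5) ≈ 1.58114, f(1.875) ≈ 1.96850, f(3.25) ≈ 2.29129, f(4.625) ≈ 2.57391.
Sum = Δu · [f(0.5) + f(1.875) + f(3.25) + f(4.625)].
Sum ≈ 11.57040.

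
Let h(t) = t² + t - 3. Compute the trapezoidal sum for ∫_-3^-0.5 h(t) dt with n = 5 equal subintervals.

-2.8125

Δt = (-0.5 − (-3))/5 = 0.5.
h(-3) = 3, h(-2.5) = 0.75, h(-2) = -1, h(-1.5) = -2.25, h(-1) = -3, h(-0.5) = -3.25.
T_5 = (Δt/2)·[h(t_0) + 2h(t_1) + ... + 2h(t_{4}) + h(t_5)].
Sum = -2.8125.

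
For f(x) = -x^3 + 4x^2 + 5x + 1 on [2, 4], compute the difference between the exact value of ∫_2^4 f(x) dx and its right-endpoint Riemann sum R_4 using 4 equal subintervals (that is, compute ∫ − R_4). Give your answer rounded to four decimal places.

Exact integral: ∫_2^4 f(x) dx ≈ 46.666667.
R_4 = 46.75.
Error ≈ 46.666667 − 46.75 ≈ -0.0833.

-0.0833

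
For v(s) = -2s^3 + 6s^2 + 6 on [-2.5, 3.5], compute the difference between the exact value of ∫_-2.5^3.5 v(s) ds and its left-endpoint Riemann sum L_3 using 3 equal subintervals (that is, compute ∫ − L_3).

-93

Exact integral: ∫_-2.5^3.5 v(s) ds = 97.5.
L_3 = 190.5.
Error = 97.5 − 190.5 = -93.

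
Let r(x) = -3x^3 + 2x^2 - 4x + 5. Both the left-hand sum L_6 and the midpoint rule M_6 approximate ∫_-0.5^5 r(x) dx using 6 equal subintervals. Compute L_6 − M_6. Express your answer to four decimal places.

L_6 ≈ -261.900897.
M_6 ≈ -400.257885.
L_6 − M_6 ≈ 138.3570.

138.3570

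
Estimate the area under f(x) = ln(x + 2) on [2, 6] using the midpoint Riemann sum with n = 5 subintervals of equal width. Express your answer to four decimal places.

Δx = (6 − 2)/5 = 0.8.
Midpoints: 2.4, 3.2, 4, 4.8, 5.6.
f(2.4) ≈ 1.4816, f(3.2) ≈ 1.6487, f(4) ≈ 1.7918, f(4.8) ≈ 1.9169, f(5.6) ≈ 2.0281.
Sum = Δx · [f(2.4) + f(3.2) + f(4) + f(4.8) + f(5.6)].
Sum ≈ 7.0937.

7.0937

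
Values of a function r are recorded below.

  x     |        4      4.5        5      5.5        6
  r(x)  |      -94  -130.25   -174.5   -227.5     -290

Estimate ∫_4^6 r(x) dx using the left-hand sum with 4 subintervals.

-313.125

Δx = 0.5.
Sum = 0.5·[(-94) + (-130.25) + (-174.5) + (-227.5)] = -313.125.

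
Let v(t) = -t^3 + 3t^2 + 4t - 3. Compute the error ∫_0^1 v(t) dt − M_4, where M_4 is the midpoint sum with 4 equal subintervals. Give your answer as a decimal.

Exact integral: ∫_0^1 v(t) dt = -0.25.
M_4 = -0.2578125.
Error = -0.25 − (-0.2578125) = 0.0078125.

0.0078125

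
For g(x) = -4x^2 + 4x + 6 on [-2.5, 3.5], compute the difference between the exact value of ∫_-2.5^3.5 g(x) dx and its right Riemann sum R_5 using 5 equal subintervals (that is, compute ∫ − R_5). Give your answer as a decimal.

5.76

Exact integral: ∫_-2.5^3.5 g(x) dx = -30.
R_5 = -35.76.
Error = -30 − (-35.76) = 5.76.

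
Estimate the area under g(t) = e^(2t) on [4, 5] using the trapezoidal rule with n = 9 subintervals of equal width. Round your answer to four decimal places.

9561.9100

Δt = (5 − 4)/9 = 1/9.
g(4) ≈ 2980.9580, g(37/9) ≈ 3722.7660, g(38/9) ≈ 4649.1721, g(13/3) ≈ 5806.1133, g(40/9) ≈ 7250.9581, g(41/9) ≈ 9055.3508, g(14/3) ≈ 11308.7646, g(43/9) ≈ 14122.9379, g(44/9) ≈ 17637.4150, g(5) ≈ 22026.4658.
T_9 = (Δt/2)·[g(t_0) + 2g(t_1) + ... + 2g(t_{8}) + g(t_9)].
Sum ≈ 9561.9100.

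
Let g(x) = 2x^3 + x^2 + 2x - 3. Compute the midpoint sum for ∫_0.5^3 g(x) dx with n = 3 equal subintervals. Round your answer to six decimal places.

Δx = (3 − 0.5)/3 = 5/6.
Midpoints: 11/12, 1.75, 31/12.
g(11/12) = 1049/864, g(1.75) = 14.28125, g(31/12) = 37429/864.
Sum = Δx · [g(11/12) + g(1.75) + g(31/12)].
Sum ≈ 49.013310.

49.013310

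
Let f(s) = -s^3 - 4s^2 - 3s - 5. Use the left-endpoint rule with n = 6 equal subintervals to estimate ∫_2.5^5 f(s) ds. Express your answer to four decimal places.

Δs = (5 − 2.5)/6 = 5/12.
Left endpoints: 2.5, 35/12, 10/3, 3.75, 25/6, 55/12.
f(2.5) = -53.125, f(35/12) = -125435/1728, f(10/3) = -2605/27, f(3.75) = -125.234375, f(25/6) = -34405/216, f(55/12) = -343975/1728.
Sum = Δs · [f(2.5) + f(35/12) + f(10/3) + ...].
Sum ≈ -294.0719.

-294.0719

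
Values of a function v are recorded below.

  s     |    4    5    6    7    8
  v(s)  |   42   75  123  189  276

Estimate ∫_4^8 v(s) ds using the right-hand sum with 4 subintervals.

663

Δs = 1.
Sum = 1·[75 + 123 + 189 + 276] = 663.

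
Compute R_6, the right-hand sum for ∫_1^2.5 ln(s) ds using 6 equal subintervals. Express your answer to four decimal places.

Δs = (2.5 − 1)/6 = 0.25.
Right endpoints: 1.25, 1.5, 1.75, 2, 2.25, 2.5.
f(1.25) ≈ 0.2231, f(1.5) ≈ 0.4055, f(1.75) ≈ 0.5596, f(2) ≈ 0.6931, f(2.25) ≈ 0.8109, f(2.5) ≈ 0.9163.
Sum = Δs · [f(1.25) + f(1.5) + f(1.75) + ...].
Sum ≈ 0.9021.

0.9021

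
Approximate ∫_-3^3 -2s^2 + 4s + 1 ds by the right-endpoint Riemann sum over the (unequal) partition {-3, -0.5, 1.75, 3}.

Subinterval widths: 2.5, 2.25, 1.25.
Right endpoints: -0.5, 1.75, 3.
f(-0.5) = -1.5, f(1.75) = 1.875, f(3) = -5.
Sum = Σ Δs_i · f(s_i).
Sum = -5.78125.

-5.78125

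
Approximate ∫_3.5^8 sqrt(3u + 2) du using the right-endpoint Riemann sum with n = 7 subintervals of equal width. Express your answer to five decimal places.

Δu = (8 − 3.5)/7 = 9/14.
Right endpoints: 29/7, 67/14, 38/7, 85/14, 47/7, 103/14, 8.
f(29/7) ≈ 3.79850, f(67/14) ≈ 4.04440, f(38/7) ≈ 4.27618, f(85/14) ≈ 4.49603, f(47/7) ≈ 4.70562, f(103/14) ≈ 4.90626, f(8) ≈ 5.09902.
Sum = Δu · [f(29/7) + f(67/14) + f(38/7) + ...].
Sum ≈ 20.13815.

20.13815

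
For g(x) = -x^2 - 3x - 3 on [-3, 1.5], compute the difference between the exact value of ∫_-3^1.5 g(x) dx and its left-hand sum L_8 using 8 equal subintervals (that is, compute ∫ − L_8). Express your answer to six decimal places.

Exact integral: ∫_-3^1.5 g(x) dx = -13.5.
L_8 ≈ -11.83886719.
Error ≈ -13.5 − (-11.83886719) ≈ -1.661133.

-1.661133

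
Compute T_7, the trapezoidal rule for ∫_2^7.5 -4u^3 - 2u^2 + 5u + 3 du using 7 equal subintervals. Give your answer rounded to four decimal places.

-3310.2423

Δu = (7.5 − 2)/7 = 11/14.
f(2) = -27, f(39/14) = -58353/686, f(25/7) = -64096/343, f(61/14) = -236025/686, f(36/7) = -194919/343, f(83/14) = -597617/686, f(47/7) = -433674/343, f(7.5) = -1759.5.
T_7 = (Δu/2)·[f(u_0) + 2f(u_1) + ... + 2f(u_{6}) + f(u_7)].
Sum ≈ -3310.2423.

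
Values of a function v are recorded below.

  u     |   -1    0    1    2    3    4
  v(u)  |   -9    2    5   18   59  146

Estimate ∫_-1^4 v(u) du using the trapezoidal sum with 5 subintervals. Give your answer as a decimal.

Δu = 1.
T_5 = (1/2)·[(-9) + 2·2 + 2·5 + 2·18 + 2·59 + 146] = 152.5.

152.5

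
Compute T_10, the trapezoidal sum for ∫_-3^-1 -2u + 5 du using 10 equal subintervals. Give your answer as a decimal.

18

Δu = (-1 − (-3))/10 = 0.2.
f(-3) = 11, f(-2.8) = 10.6, f(-2.6) = 10.2, f(-2.4) = 9.8, f(-2.2) = 9.4, f(-2) = 9, f(-1.8) = 8.6, f(-1.6) = 8.2, f(-1.4) = 7.8, f(-1.2) = 7.4, f(-1) = 7.
T_10 = (Δu/2)·[f(u_0) + 2f(u_1) + ... + 2f(u_{9}) + f(u_10)].
Sum = 18.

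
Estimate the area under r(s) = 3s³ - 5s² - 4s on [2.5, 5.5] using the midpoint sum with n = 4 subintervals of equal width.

353.390625

Δs = (5.5 − 2.5)/4 = 0.75.
Midpoints: 2.875, 3.625, 4.375, 5.125.
r(2.875) = 9453/512, r(3.625) = 32103/512, r(4.375) = 70665/512, r(5.125) = 129027/512.
Sum = Δs · [r(2.875) + r(3.625) + r(4.375) + r(5.125)].
Sum = 353.390625.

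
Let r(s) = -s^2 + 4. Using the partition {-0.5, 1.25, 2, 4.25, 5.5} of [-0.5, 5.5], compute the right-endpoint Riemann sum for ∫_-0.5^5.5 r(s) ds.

-60.1875

Subinterval widths: 1.75, 0.75, 2.25, 1.25.
Right endpoints: 1.25, 2, 4.25, 5.5.
r(1.25) = 2.4375, r(2) = 0, r(4.25) = -14.0625, r(5.5) = -26.25.
Sum = Σ Δs_i · r(s_i).
Sum = -60.1875.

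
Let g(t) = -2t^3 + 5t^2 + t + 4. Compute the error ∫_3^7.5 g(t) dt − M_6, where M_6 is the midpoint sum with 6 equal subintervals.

Exact integral: ∫_3^7.5 g(t) dt = -841.78125.
M_6 = -836.19140625.
Error = -841.78125 − (-836.19140625) = -5.58984375.

-5.58984375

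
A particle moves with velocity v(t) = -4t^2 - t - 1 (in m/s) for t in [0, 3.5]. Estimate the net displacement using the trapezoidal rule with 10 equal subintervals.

-67.0775

Δt = (3.5 − 0)/10 = 0.35.
v(0) = -1, v(0.35) = -1.84, v(0.7) = -3.66, v(1.05) = -6.46, v(1.4) = -10.24, v(1.75) = -15, v(2.1) = -20.74, v(2.45) = -27.46, v(2.8) = -35.16, v(3.15) = -43.84, v(3.5) = -53.5.
T_10 = (Δt/2)·[v(t_0) + 2v(t_1) + ... + 2v(t_{9}) + v(t_10)].
Sum = -67.0775.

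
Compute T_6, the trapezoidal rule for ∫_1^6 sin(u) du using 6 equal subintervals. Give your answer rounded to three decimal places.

-0.395

Δu = (6 − 1)/6 = 5/6.
f(1) ≈ 0.841, f(11/6) ≈ 0.966, f(8/3) ≈ 0.457, f(3.5) ≈ -0.351, f(13/3) ≈ -0.929, f(31/6) ≈ -0.899, f(6) ≈ -0.279.
T_6 = (Δu/2)·[f(u_0) + 2f(u_1) + ... + 2f(u_{5}) + f(u_6)].
Sum ≈ -0.395.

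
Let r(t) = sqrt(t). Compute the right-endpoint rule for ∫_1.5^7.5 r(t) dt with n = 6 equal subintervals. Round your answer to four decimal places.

Δt = (7.5 − 1.5)/6 = 1.
Right endpoints: 2.5, 3.5, 4.5, 5.5, 6.5, 7.5.
r(2.5) ≈ 1.5811, r(3.5) ≈ 1.8708, r(4.5) ≈ 2.1213, r(5.5) ≈ 2.3452, r(6.5) ≈ 2.5495, r(7.5) ≈ 2.7386.
Sum = Δt · [r(2.5) + r(3.5) + r(4.5) + ...].
Sum ≈ 13.2066.

13.2066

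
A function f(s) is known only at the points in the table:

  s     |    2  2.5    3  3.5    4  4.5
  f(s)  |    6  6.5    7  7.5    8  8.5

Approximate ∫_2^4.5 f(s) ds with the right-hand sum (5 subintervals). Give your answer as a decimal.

Δs = 0.5.
Sum = 0.5·[6.5 + 7 + 7.5 + 8 + 8.5] = 18.75.

18.75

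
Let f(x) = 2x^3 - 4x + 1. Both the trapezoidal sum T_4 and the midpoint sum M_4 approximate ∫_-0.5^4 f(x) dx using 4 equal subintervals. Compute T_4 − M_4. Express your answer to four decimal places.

14.9502

T_4 ≈ 110.935547.
M_4 ≈ 95.985352.
T_4 − M_4 ≈ 14.9502.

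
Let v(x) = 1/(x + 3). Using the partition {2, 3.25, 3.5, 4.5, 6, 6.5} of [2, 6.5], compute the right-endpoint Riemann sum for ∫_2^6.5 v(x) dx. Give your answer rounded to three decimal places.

0.591

Subinterval widths: 1.25, 0.25, 1, 1.5, 0.5.
Right endpoints: 3.25, 3.5, 4.5, 6, 6.5.
v(3.25) = 0.16, v(3.5) = 2/13, v(4.5) = 2/15, v(6) = 1/9, v(6.5) = 2/19.
Sum = Σ Δx_i · v(x_i).
Sum ≈ 0.591.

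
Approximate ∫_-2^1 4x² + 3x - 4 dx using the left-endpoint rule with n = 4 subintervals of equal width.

-2.25

Δx = (1 − (-2))/4 = 0.75.
Left endpoints: -2, -1.25, -0.5, 0.25.
f(-2) = 6, f(-1.25) = -1.5, f(-0.5) = -4.5, f(0.25) = -3.
Sum = Δx · [f(-2) + f(-1.25) + f(-0.5) + f(0.25)].
Sum = -2.25.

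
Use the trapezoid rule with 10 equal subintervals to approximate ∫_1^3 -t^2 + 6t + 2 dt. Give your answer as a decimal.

Δt = (3 − 1)/10 = 0.2.
f(1) = 7, f(1.2) = 7.76, f(1.4) = 8.44, f(1.6) = 9.04, f(1.8) = 9.56, f(2) = 10, f(2.2) = 10.36, f(2.4) = 10.64, f(2.6) = 10.84, f(2.8) = 10.96, f(3) = 11.
T_10 = (Δt/2)·[f(t_0) + 2f(t_1) + ... + 2f(t_{9}) + f(t_10)].
Sum = 19.32.

19.32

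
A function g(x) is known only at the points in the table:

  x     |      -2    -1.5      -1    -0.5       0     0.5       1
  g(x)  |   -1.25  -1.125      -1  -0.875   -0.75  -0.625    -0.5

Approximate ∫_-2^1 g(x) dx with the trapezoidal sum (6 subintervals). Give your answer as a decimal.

-2.625

Δx = 0.5.
T_6 = (0.5/2)·[(-1.25) + 2·(-1.125) + 2·(-1) + 2·(-0.875) + 2·(-0.75) + 2·(-0.625) + (-0.5)] = -2.625.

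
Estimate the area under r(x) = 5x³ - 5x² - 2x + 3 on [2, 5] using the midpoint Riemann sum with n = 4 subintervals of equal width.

Δx = (5 − 2)/4 = 0.75.
Midpoints: 2.375, 3.125, 3.875, 4.625.
r(2.375) = 18959/512, r(3.125) = 51461/512, r(3.875) = 108083/512, r(4.625) = 195305/512.
Sum = Δx · [r(2.375) + r(3.125) + r(3.875) + r(4.625)].
Sum = 547.5703125.

547.5703125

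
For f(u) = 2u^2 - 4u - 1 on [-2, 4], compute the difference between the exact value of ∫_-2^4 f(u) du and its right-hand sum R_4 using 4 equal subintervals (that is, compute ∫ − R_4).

-4.5

Exact integral: ∫_-2^4 f(u) du = 18.
R_4 = 22.5.
Error = 18 − 22.5 = -4.5.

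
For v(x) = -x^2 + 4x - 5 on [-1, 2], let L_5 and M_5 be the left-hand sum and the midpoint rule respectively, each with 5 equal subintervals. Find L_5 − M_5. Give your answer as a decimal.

-2.97

L_5 = -14.88.
M_5 = -11.91.
L_5 − M_5 = -2.97.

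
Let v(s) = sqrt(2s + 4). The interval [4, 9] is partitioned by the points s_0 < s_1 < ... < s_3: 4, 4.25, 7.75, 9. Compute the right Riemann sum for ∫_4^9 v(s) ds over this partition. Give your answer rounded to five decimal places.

22.20248

Subinterval widths: 0.25, 3.5, 1.25.
Right endpoints: 4.25, 7.75, 9.
v(4.25) ≈ 3.53553, v(7.75) ≈ 4.41588, v(9) ≈ 4.69042.
Sum = Σ Δs_i · v(s_i).
Sum ≈ 22.20248.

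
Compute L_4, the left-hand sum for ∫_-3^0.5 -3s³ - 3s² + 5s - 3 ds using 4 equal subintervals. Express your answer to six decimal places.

21.348633

Δs = (0.5 − (-3))/4 = 0.875.
Left endpoints: -3, -2.125, -1.25, -0.375.
f(-3) = 36, f(-2.125) = 827/512, f(-1.25) = -8.078125, f(-0.375) = -2631/512.
Sum = Δs · [f(-3) + f(-2.125) + f(-1.25) + f(-0.375)].
Sum ≈ 21.348633.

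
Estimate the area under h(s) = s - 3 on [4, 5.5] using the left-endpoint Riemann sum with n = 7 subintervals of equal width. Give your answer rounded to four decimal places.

Δs = (5.5 − 4)/7 = 3/14.
Left endpoints: 4, 59/14, 31/7, 65/14, 34/7, 71/14, 37/7.
h(4) = 1, h(59/14) = 17/14, h(31/7) = 10/7, h(65/14) = 23/14, h(34/7) = 13/7, h(71/14) = 29/14, h(37/7) = 16/7.
Sum = Δs · [h(4) + h(59/14) + h(31/7) + ...].
Sum ≈ 2.4643.

2.4643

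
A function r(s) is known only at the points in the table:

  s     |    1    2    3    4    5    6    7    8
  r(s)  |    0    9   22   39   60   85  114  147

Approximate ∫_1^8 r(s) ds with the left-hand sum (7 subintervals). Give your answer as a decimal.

Δs = 1.
Sum = 1·[0 + 9 + 22 + 39 + 60 + 85 + 114] = 329.

329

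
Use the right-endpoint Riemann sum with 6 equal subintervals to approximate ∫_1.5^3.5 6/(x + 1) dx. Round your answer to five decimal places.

3.35507

Δx = (3.5 − 1.5)/6 = 1/3.
Right endpoints: 11/6, 13/6, 2.5, 17/6, 19/6, 3.5.
f(11/6) = 36/17, f(13/6) = 36/19, f(2.5) = 12/7, f(17/6) = 36/23, f(19/6) = 1.44, f(3.5) = 4/3.
Sum = Δx · [f(11/6) + f(13/6) + f(2.5) + ...].
Sum ≈ 3.35507.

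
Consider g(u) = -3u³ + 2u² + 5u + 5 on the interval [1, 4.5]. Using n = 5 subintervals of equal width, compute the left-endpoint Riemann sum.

-112.56

Δu = (4.5 − 1)/5 = 0.7.
Left endpoints: 1, 1.7, 2.4, 3.1, 3.8.
g(1) = 9, g(1.7) = 4.541, g(2.4) = -12.952, g(3.1) = -49.653, g(3.8) = -111.736.
Sum = Δu · [g(1) + g(1.7) + g(2.4) + g(3.1) + g(3.8)].
Sum = -112.56.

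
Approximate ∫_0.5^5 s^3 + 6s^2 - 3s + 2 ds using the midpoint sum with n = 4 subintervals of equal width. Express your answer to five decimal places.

Δs = (5 − 0.5)/4 = 1.125.
Midpoints: 1.0625, 2.1875, 3.3125, 4.4375.
f(1.0625) = 27793/4096, f(2.1875) = 141787/4096, f(3.3125) = 386029/4096, f(4.4375) = 795511/4096.
Sum = Δs · [f(1.0625) + f(2.1875) + f(3.3125) + f(4.4375)].
Sum ≈ 371.09619.

371.09619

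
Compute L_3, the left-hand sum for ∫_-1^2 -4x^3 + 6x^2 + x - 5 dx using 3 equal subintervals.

-3

Δx = (2 − (-1))/3 = 1.
Left endpoints: -1, 0, 1.
f(-1) = 4, f(0) = -5, f(1) = -2.
Sum = Δx · [f(-1) + f(0) + f(1)].
Sum = -3.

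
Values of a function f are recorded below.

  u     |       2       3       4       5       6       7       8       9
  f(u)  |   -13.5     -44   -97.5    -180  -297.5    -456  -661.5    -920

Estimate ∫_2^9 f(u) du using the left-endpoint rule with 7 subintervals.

-1750

Δu = 1.
Sum = 1·[(-13.5) + (-44) + (-97.5) + (-180) + (-297.5) + (-456) + (-661.5)] = -1750.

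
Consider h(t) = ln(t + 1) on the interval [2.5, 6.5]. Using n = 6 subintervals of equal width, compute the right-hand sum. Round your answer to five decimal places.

6.97552

Δt = (6.5 − 2.5)/6 = 2/3.
Right endpoints: 19/6, 23/6, 4.5, 31/6, 35/6, 6.5.
h(19/6) ≈ 1.42712, h(23/6) ≈ 1.57554, h(4.5) ≈ 1.70475, h(31/6) ≈ 1.81916, h(35/6) ≈ 1.92181, h(6.5) ≈ 2.01490.
Sum = Δt · [h(19/6) + h(23/6) + h(4.5) + ...].
Sum ≈ 6.97552.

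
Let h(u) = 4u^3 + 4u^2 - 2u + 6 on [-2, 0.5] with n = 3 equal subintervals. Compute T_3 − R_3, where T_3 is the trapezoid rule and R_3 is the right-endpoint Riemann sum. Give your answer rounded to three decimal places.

-5.208

T_3 ≈ 12.19907.
R_3 ≈ 17.40741.
T_3 − R_3 ≈ -5.208.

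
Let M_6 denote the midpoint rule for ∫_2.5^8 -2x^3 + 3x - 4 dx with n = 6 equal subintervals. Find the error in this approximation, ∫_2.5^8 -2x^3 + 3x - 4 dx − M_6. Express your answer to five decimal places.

Exact integral: ∫_2.5^8 f(x) dx = -1963.84375.
M_6 ≈ -1951.7122396.
Error ≈ -1963.84375 − (-1951.7122396) ≈ -12.13151.

-12.13151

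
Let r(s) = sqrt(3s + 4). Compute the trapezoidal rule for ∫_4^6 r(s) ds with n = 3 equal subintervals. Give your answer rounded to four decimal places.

Δs = (6 − 4)/3 = 2/3.
r(4) ≈ 4.0000, r(14/3) ≈ 4.2426, r(16/3) ≈ 4.4721, r(6) ≈ 4.6904.
T_3 = (Δs/2)·[r(s_0) + 2r(s_1) + 2r(s_2) + r(s_3)].
Sum ≈ 8.7067.

8.7067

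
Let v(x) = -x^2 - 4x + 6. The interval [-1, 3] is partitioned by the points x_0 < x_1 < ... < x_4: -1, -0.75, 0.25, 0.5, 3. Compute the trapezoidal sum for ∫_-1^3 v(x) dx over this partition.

Subinterval widths: 0.25, 1, 0.25, 2.5.
v(-1) = 9, v(-0.75) = 8.4375, v(0.25) = 4.9375, v(0.5) = 3.75, v(3) = -15.
On each subinterval the trapezoid contributes (Δx_i/2)·[v(x_{i-1}) + v(x_i)].
Sum = -4.109375.

-4.109375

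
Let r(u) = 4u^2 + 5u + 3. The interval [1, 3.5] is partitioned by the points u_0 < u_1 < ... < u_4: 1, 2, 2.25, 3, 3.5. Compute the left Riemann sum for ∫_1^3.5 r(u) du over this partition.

Subinterval widths: 1, 0.25, 0.75, 0.5.
Left endpoints: 1, 2, 2.25, 3.
r(1) = 12, r(2) = 29, r(2.25) = 34.5, r(3) = 54.
Sum = Σ Δu_i · r(u_i).
Sum = 72.125.

72.125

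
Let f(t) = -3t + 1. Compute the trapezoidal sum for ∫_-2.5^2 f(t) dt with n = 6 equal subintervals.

7.875

Δt = (2 − (-2.5))/6 = 0.75.
f(-2.5) = 8.5, f(-1.75) = 6.25, f(-1) = 4, f(-0.25) = 1.75, f(0.5) = -0.5, f(1.25) = -2.75, f(2) = -5.
T_6 = (Δt/2)·[f(t_0) + 2f(t_1) + ... + 2f(t_{5}) + f(t_6)].
Sum = 7.875.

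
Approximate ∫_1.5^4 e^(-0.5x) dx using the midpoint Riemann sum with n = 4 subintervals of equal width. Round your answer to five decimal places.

0.67133

Δx = (4 − 1.5)/4 = 0.625.
Midpoints: 1.8125, 2.4375, 3.0625, 3.6875.
f(1.8125) ≈ 0.40404, f(2.4375) ≈ 0.29560, f(3.0625) ≈ 0.21627, f(3.6875) ≈ 0.15822.
Sum = Δx · [f(1.8125) + f(2.4375) + f(3.0625) + f(3.6875)].
Sum ≈ 0.67133.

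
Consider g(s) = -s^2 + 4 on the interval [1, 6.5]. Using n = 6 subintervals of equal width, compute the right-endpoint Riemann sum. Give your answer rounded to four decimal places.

Δs = (6.5 − 1)/6 = 11/12.
Right endpoints: 23/12, 17/6, 3.75, 14/3, 67/12, 6.5.
g(23/12) = 47/144, g(17/6) = -145/36, g(3.75) = -10.0625, g(14/3) = -160/9, g(67/12) = -3913/144, g(6.5) = -38.25.
Sum = Δs · [g(23/12) + g(17/6) + g(3.75) + ...].
Sum ≈ -88.8848.

-88.8848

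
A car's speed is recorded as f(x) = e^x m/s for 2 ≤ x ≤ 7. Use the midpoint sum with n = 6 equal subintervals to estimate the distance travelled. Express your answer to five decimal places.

Δx = (7 − 2)/6 = 5/6.
Midpoints: 29/12, 3.25, 49/12, 59/12, 5.75, 79/12.
f(29/12) ≈ 11.20844, f(3.25) ≈ 25.79034, f(49/12) ≈ 59.34295, f(59/12) ≈ 136.54670, f(5.75) ≈ 314.19066, f(79/12) ≈ 722.94513.
Sum = Δx · [f(29/12) + f(3.25) + f(49/12) + ...].
Sum ≈ 1058.35352.

1058.35352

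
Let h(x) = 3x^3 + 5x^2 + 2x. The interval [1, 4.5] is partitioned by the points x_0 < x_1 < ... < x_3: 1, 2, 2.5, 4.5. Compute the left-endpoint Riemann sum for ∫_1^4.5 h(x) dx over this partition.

200.25

Subinterval widths: 1, 0.5, 2.
Left endpoints: 1, 2, 2.5.
h(1) = 10, h(2) = 48, h(2.5) = 83.125.
Sum = Σ Δx_i · h(x_i).
Sum = 200.25.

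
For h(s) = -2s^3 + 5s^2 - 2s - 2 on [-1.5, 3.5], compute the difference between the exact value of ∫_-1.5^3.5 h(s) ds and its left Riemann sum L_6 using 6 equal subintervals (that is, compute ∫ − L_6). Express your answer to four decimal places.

-21.2963

Exact integral: ∫_-1.5^3.5 h(s) ds ≈ -15.416667.
L_6 ≈ 5.879630.
Error ≈ -15.416667 − 5.879630 ≈ -21.2963.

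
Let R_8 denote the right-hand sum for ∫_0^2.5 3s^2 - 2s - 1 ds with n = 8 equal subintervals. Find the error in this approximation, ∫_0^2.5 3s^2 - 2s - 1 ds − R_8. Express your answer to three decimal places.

-2.271

Exact integral: ∫_0^2.5 f(s) ds = 6.875.
R_8 ≈ 9.14551.
Error ≈ 6.875 − 9.14551 ≈ -2.271.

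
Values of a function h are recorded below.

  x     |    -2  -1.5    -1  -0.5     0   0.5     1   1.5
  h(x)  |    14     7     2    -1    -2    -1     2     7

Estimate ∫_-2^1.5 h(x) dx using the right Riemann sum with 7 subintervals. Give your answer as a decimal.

Δx = 0.5.
Sum = 0.5·[7 + 2 + (-1) + (-2) + (-1) + 2 + 7] = 7.

7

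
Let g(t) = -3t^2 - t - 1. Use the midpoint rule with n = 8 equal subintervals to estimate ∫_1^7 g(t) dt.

-371.15625

Δt = (7 − 1)/8 = 0.75.
Midpoints: 1.375, 2.125, 2.875, 3.625, 4.375, 5.125, 5.875, 6.625.
g(1.375) = -8.046875, g(2.125) = -16.671875, g(2.875) = -28.671875, g(3.625) = -44.046875, g(4.375) = -62.796875, g(5.125) = -84.921875, g(5.875) = -110.421875, g(6.625) = -139.296875.
Sum = Δt · [g(1.375) + g(2.125) + g(2.875) + ...].
Sum = -371.15625.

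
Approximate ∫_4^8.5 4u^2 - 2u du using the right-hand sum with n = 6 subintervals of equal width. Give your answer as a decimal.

Δu = (8.5 − 4)/6 = 0.75.
Right endpoints: 4.75, 5.5, 6.25, 7, 7.75, 8.5.
f(4.75) = 80.75, f(5.5) = 110, f(6.25) = 143.75, f(7) = 182, f(7.75) = 224.75, f(8.5) = 272.
Sum = Δu · [f(4.75) + f(5.5) + f(6.25) + ...].
Sum = 759.9375.

759.9375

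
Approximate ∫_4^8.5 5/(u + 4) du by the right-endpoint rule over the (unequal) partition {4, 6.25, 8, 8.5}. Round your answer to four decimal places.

2.0267

Subinterval widths: 2.25, 1.75, 0.5.
Right endpoints: 6.25, 8, 8.5.
f(6.25) = 20/41, f(8) = 5/12, f(8.5) = 0.4.
Sum = Σ Δu_i · f(u_i).
Sum ≈ 2.0267.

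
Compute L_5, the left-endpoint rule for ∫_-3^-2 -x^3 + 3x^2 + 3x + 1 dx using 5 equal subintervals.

31.92

Δx = (-2 − (-3))/5 = 0.2.
Left endpoints: -3, -2.8, -2.6, -2.4, -2.2.
f(-3) = 46, f(-2.8) = 38.072, f(-2.6) = 31.056, f(-2.4) = 24.904, f(-2.2) = 19.568.
Sum = Δx · [f(-3) + f(-2.8) + f(-2.6) + f(-2.4) + f(-2.2)].
Sum = 31.92.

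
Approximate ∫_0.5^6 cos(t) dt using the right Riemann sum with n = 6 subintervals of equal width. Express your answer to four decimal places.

Δt = (6 − 0.5)/6 = 11/12.
Right endpoints: 17/12, 7/3, 3.25, 25/6, 61/12, 6.
f(17/12) ≈ 0.1535, f(7/3) ≈ -0.6908, f(3.25) ≈ -0.9941, f(25/6) ≈ -0.5190, f(61/12) ≈ 0.3625, f(6) ≈ 0.9602.
Sum = Δt · [f(17/12) + f(7/3) + f(3.25) + ...].
Sum ≈ -0.6671.

-0.6671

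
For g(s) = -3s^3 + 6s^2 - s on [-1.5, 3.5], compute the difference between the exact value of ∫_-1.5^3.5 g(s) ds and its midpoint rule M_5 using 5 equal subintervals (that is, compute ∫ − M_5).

-1.25

Exact integral: ∫_-1.5^3.5 g(s) ds = -21.25.
M_5 = -20.
Error = -21.25 − (-20) = -1.25.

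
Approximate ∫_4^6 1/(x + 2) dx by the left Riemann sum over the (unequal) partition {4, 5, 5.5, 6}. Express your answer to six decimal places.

0.304762

Subinterval widths: 1, 0.5, 0.5.
Left endpoints: 4, 5, 5.5.
f(4) = 1/6, f(5) = 1/7, f(5.5) = 2/15.
Sum = Σ Δx_i · f(x_i).
Sum ≈ 0.304762.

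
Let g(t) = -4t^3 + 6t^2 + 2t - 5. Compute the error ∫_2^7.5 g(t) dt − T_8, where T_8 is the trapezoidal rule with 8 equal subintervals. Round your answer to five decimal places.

Exact integral: ∫_2^7.5 g(t) dt = -2295.5625.
T_8 ≈ -2317.6591797.
Error ≈ -2295.5625 − (-2317.6591797) ≈ 22.09668.

22.09668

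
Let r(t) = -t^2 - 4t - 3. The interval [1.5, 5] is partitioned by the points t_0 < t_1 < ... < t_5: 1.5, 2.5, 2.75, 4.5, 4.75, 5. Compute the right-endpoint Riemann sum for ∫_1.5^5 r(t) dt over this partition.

Subinterval widths: 1, 0.25, 1.75, 0.25, 0.25.
Right endpoints: 2.5, 2.75, 4.5, 4.75, 5.
r(2.5) = -19.25, r(2.75) = -21.5625, r(4.5) = -41.25, r(4.75) = -44.5625, r(5) = -48.
Sum = Σ Δt_i · r(t_i).
Sum = -119.96875.

-119.96875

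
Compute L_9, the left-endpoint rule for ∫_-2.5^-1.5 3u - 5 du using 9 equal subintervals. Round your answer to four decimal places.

Δu = (-1.5 − (-2.5))/9 = 1/9.
Left endpoints: -2.5, -43/18, -41/18, -13/6, -37/18, -35/18, -11/6, -31/18, -29/18.
f(-2.5) = -12.5, f(-43/18) = -73/6, f(-41/18) = -71/6, f(-13/6) = -11.5, f(-37/18) = -67/6, f(-35/18) = -65/6, f(-11/6) = -10.5, f(-31/18) = -61/6, f(-29/18) = -59/6.
Sum = Δu · [f(-2.5) + f(-43/18) + f(-41/18) + ...].
Sum ≈ -11.1667.

-11.1667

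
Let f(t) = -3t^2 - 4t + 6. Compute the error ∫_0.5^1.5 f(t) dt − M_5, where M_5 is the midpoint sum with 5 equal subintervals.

Exact integral: ∫_0.5^1.5 f(t) dt = -1.25.
M_5 = -1.24.
Error = -1.25 − (-1.24) = -0.01.

-0.01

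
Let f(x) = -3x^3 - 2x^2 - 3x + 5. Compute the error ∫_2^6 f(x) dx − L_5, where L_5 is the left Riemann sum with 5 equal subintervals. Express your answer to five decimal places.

Exact integral: ∫_2^6 f(x) dx ≈ -1126.6666667.
L_5 = -862.88.
Error ≈ -1126.6666667 − (-862.88) ≈ -263.78667.

-263.78667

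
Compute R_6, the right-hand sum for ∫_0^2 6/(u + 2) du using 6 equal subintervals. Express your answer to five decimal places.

Δu = (2 − 0)/6 = 1/3.
Right endpoints: 1/3, 2/3, 1, 4/3, 5/3, 2.
f(1/3) = 18/7, f(2/3) = 2.25, f(1) = 2, f(4/3) = 1.8, f(5/3) = 18/11, f(2) = 1.5.
Sum = Δu · [f(1/3) + f(2/3) + f(1) + ...].
Sum ≈ 3.91926.

3.91926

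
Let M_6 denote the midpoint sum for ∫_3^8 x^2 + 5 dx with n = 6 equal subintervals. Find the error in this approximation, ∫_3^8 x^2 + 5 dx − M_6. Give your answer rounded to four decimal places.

Exact integral: ∫_3^8 f(x) dx ≈ 186.666667.
M_6 ≈ 186.377315.
Error ≈ 186.666667 − 186.377315 ≈ 0.2894.

0.2894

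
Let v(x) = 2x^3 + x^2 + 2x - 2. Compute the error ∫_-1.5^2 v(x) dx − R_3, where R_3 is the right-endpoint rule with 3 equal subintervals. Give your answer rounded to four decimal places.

Exact integral: ∫_-1.5^2 v(x) dx ≈ 4.010417.
R_3 ≈ 24.370370.
Error ≈ 4.010417 − 24.370370 ≈ -20.3600.

-20.3600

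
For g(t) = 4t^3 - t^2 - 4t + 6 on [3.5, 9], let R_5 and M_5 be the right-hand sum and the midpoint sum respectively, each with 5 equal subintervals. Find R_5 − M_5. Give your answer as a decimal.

R_5 = 7619.37.
M_5 = 6036.69.
R_5 − M_5 = 1582.68.

1582.68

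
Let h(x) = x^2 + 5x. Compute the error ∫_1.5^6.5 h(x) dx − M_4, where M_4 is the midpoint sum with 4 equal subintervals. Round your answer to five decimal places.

Exact integral: ∫_1.5^6.5 h(x) dx ≈ 190.4166667.
M_4 = 189.765625.
Error ≈ 190.4166667 − 189.765625 ≈ 0.65104.

0.65104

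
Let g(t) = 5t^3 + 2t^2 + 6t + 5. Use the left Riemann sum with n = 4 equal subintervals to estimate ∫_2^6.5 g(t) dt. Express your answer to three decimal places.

1780.638

Δt = (6.5 − 2)/4 = 1.125.
Left endpoints: 2, 3.125, 4.25, 5.375.
g(2) = 65, g(3.125) = 100285/512, g(4.25) = 450.453125, g(5.375) = 446191/512.
Sum = Δt · [g(2) + g(3.125) + g(4.25) + g(5.375)].
Sum ≈ 1780.638.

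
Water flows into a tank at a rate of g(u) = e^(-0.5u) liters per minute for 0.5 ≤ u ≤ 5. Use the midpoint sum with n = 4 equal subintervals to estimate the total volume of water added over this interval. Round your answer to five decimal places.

Δu = (5 − 0.5)/4 = 1.125.
Midpoints: 1.0625, 2.1875, 3.3125, 4.4375.
g(1.0625) ≈ 0.58787, g(2.1875) ≈ 0.33496, g(3.3125) ≈ 0.19085, g(4.4375) ≈ 0.10874.
Sum = Δu · [g(1.0625) + g(2.1875) + g(3.3125) + g(4.4375)].
Sum ≈ 1.37523.

1.37523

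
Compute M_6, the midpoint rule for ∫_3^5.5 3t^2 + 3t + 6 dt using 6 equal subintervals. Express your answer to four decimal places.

Δt = (5.5 − 3)/6 = 5/12.
Midpoints: 77/24, 3.625, 97/24, 107/24, 4.875, 127/24.
f(77/24) = 8929/192, f(3.625) = 56.296875, f(97/24) = 12889/192, f(107/24) = 15169/192, f(4.875) = 91.921875, f(127/24) = 20329/192.
Sum = Δt · [f(77/24) + f(3.625) + f(97/24) + ...].
Sum ≈ 186.1415.

186.1415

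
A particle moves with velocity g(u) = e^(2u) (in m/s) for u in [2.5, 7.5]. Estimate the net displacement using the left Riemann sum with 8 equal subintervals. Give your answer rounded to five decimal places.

Δu = (7.5 − 2.5)/8 = 0.625.
Left endpoints: 2.5, 3.125, 3.75, 4.375, 5, 5.625, 6.25, 6.875.
g(2.5) ≈ 148.41316, g(3.125) ≈ 518.01282, g(3.75) ≈ 1808.04241, g(4.375) ≈ 6310.68811, g(5) ≈ 22026.46579, g(5.625) ≈ 76879.91976, g(6.25) ≈ 268337.28652, g(6.875) ≈ 936589.15823.
Sum = Δu · [g(2.5) + g(3.125) + g(3.75) + ...].
Sum ≈ 820386.24176.

820386.24176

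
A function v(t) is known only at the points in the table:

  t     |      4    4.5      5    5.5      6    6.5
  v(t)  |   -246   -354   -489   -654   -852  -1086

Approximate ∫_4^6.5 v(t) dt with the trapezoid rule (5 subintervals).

Δt = 0.5.
T_5 = (0.5/2)·[(-246) + 2·(-354) + 2·(-489) + 2·(-654) + 2·(-852) + (-1086)] = -1507.5.

-1507.5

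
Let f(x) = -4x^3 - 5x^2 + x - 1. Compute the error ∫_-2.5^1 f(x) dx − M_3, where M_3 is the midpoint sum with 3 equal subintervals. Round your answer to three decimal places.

Exact integral: ∫_-2.5^1 f(x) dx ≈ 4.22917.
M_3 ≈ 2.64120.
Error ≈ 4.22917 − 2.64120 ≈ 1.588.

1.588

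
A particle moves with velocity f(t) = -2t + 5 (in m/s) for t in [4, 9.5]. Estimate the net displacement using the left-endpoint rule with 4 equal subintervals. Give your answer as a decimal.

Δt = (9.5 − 4)/4 = 1.375.
Left endpoints: 4, 5.375, 6.75, 8.125.
f(4) = -3, f(5.375) = -5.75, f(6.75) = -8.5, f(8.125) = -11.25.
Sum = Δt · [f(4) + f(5.375) + f(6.75) + f(8.125)].
Sum = -39.1875.

-39.1875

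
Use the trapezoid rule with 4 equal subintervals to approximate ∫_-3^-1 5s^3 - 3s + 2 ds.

Δs = (-1 − (-3))/4 = 0.5.
f(-3) = -124, f(-2.5) = -68.625, f(-2) = -32, f(-1.5) = -10.375, f(-1) = 0.
T_4 = (Δs/2)·[f(s_0) + 2f(s_1) + 2f(s_2) + 2f(s_3) + f(s_4)].
Sum = -86.5.

-86.5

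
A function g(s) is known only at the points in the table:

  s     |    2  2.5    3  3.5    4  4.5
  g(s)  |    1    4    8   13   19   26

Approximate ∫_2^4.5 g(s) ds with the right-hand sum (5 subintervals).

Δs = 0.5.
Sum = 0.5·[4 + 8 + 13 + 19 + 26] = 35.

35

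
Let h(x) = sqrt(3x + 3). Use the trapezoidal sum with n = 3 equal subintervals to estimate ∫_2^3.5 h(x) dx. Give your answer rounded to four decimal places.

5.0208

Δx = (3.5 − 2)/3 = 0.5.
h(2) ≈ 3.0000, h(2.5) ≈ 3.2404, h(3) ≈ 3.4641, h(3.5) ≈ 3.6742.
T_3 = (Δx/2)·[h(x_0) + 2h(x_1) + 2h(x_2) + h(x_3)].
Sum ≈ 5.0208.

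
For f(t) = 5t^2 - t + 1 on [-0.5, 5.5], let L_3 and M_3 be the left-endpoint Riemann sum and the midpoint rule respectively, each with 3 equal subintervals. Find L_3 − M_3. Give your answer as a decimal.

L_3 = 144.5.
M_3 = 258.5.
L_3 − M_3 = -114.

-114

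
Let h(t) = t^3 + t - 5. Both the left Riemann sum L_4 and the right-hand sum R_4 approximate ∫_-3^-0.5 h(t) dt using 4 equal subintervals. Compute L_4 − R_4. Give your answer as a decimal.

L_4 ≈ -47.14355469.
R_4 ≈ -28.78417969.
L_4 − R_4 = -18.359375.

-18.359375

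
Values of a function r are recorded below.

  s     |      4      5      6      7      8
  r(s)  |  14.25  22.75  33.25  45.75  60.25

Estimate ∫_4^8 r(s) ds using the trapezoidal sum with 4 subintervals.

139

Δs = 1.
T_4 = (1/2)·[14.25 + 2·22.75 + 2·33.25 + 2·45.75 + 60.25] = 139.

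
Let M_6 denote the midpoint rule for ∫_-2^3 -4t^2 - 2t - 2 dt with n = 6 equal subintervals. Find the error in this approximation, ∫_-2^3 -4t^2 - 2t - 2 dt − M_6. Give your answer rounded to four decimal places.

-1.1574

Exact integral: ∫_-2^3 f(t) dt ≈ -61.666667.
M_6 ≈ -60.509259.
Error ≈ -61.666667 − (-60.509259) ≈ -1.1574.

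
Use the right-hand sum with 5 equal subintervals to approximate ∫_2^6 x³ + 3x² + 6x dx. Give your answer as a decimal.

761.6

Δx = (6 − 2)/5 = 0.8.
Right endpoints: 2.8, 3.6, 4.4, 5.2, 6.
f(2.8) = 62.272, f(3.6) = 107.136, f(4.4) = 169.664, f(5.2) = 252.928, f(6) = 360.
Sum = Δx · [f(2.8) + f(3.6) + f(4.4) + f(5.2) + f(6)].
Sum = 761.6.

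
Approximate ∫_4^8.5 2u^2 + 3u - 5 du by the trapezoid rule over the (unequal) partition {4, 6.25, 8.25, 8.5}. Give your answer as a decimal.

435.09375

Subinterval widths: 2.25, 2, 0.25.
f(4) = 39, f(6.25) = 91.875, f(8.25) = 155.875, f(8.5) = 165.
On each subinterval the trapezoid contributes (Δu_i/2)·[f(u_{i-1}) + f(u_i)].
Sum = 435.09375.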